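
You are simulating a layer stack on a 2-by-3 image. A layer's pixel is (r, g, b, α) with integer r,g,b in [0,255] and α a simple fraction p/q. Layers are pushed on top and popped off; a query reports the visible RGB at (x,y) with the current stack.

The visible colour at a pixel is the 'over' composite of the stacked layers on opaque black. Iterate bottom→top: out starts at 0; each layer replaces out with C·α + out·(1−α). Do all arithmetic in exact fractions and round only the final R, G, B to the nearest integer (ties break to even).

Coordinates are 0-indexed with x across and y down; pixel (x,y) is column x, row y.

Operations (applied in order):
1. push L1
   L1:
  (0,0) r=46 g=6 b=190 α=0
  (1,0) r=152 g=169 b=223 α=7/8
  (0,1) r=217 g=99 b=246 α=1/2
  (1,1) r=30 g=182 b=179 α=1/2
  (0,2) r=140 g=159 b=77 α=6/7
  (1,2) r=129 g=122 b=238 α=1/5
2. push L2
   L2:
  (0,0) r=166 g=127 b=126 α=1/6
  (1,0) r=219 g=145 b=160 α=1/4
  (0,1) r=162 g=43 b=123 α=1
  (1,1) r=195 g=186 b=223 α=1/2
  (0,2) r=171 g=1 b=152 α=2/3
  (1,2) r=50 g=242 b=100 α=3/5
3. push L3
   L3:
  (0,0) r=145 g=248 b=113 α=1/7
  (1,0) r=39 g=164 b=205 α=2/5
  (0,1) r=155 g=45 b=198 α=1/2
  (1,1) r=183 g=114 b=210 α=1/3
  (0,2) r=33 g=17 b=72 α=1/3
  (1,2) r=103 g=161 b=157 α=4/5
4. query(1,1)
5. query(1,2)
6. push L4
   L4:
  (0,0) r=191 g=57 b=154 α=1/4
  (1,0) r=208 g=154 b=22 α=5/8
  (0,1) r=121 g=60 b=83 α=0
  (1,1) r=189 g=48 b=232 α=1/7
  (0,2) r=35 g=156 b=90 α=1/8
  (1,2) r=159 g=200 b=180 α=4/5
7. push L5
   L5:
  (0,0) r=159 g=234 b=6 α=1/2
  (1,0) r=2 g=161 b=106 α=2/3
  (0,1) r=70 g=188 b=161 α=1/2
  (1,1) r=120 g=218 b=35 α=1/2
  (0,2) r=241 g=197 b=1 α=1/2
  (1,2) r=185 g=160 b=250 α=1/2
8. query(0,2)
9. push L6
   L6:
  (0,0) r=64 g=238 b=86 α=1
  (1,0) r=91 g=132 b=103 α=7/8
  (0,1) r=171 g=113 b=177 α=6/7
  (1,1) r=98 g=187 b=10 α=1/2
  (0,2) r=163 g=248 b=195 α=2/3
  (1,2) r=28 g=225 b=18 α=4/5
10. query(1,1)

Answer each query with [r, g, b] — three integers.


query (1,1) [L1,L2,L3] — begin 0,0,0
L1 α=1/2: [15, 91, 179/2]
L2 α=1/2: [105, 277/2, 625/4]
L3 α=1/3: [131, 391/3, 1045/6]
→ [131, 130, 174]

at x=1,y=2 over L1,L2,L3:
L1 α=1/5: [129/5, 122/5, 238/5]
L2 α=3/5: [1008/25, 3874/25, 1976/25]
L3 α=4/5: [11308/125, 19974/125, 17676/125]
rounded: [90, 160, 141]

(0,2) stack=L1,L2,L3,L4,L5; from [0,0,0]:
+L1 (α=6/7) → [120, 954/7, 66]
+L2 (α=2/3) → [154, 968/21, 370/3]
+L3 (α=1/3) → [341/3, 2293/63, 956/9]
+L4 (α=1/8) → [623/6, 3697/72, 3751/36]
+L5 (α=1/2) → [2069/12, 17881/144, 3787/72]
rounded: [172, 124, 53]

at x=1,y=1 over L1,L2,L3,L4,L5,L6:
after L1 α=1/2: [15, 91, 179/2]
after L2 α=1/2: [105, 277/2, 625/4]
after L3 α=1/3: [131, 391/3, 1045/6]
after L4 α=1/7: [975/7, 830/7, 1277/7]
after L5 α=1/2: [1815/14, 1178/7, 761/7]
after L6 α=1/2: [3187/28, 2487/14, 831/14]
→ [114, 178, 59]


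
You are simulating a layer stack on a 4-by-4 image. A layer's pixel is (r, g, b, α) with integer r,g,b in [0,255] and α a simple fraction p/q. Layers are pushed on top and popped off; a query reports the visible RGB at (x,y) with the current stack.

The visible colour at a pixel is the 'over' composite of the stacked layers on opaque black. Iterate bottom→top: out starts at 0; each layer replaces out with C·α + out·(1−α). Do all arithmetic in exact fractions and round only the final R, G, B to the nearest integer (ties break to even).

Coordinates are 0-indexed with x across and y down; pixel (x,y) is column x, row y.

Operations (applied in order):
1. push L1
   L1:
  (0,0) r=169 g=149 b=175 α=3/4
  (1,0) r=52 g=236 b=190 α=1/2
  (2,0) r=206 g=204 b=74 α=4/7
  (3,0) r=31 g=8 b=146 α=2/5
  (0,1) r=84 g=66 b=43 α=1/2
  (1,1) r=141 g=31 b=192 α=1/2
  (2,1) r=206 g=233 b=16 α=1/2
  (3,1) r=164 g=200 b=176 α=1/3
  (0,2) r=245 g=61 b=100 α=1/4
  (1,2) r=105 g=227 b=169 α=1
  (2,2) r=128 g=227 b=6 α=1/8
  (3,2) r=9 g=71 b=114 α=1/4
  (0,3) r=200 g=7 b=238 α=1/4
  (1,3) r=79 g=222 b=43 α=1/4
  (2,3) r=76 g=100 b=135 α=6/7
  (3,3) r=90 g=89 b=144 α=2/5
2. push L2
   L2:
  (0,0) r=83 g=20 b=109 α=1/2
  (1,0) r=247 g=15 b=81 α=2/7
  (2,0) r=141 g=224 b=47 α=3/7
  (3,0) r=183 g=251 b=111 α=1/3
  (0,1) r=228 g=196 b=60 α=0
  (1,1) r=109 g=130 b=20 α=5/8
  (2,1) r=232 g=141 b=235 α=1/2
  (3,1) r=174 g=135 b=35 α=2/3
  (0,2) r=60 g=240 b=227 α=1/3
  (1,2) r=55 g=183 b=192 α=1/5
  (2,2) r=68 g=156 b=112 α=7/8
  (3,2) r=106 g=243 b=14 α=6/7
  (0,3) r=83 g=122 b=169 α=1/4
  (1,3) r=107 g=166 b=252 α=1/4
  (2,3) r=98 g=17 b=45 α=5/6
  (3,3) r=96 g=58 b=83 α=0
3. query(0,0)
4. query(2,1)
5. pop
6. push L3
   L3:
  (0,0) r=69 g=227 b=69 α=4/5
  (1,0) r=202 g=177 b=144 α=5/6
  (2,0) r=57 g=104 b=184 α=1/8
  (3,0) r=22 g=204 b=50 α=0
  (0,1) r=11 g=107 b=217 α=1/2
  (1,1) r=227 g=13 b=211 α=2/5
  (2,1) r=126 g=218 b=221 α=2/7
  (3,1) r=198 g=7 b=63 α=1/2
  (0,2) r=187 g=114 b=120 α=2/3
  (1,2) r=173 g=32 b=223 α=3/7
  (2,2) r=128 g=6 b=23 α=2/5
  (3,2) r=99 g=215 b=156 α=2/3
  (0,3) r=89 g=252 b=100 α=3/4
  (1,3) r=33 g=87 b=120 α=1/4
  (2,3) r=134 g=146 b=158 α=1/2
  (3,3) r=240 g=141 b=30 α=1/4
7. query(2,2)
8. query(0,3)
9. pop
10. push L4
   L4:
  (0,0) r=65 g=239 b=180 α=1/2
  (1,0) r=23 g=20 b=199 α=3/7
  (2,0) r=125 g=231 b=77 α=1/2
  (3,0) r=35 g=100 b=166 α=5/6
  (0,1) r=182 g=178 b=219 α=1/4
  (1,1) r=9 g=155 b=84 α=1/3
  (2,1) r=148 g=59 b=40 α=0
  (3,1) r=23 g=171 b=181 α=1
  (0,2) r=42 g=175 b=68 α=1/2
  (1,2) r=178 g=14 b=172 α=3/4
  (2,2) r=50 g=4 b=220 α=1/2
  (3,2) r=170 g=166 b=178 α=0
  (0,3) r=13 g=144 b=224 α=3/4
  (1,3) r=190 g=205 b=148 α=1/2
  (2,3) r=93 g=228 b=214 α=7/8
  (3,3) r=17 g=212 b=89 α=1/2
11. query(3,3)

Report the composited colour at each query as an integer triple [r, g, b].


at x=0,y=0 over L1,L2:
+L1 (α=3/4) → [507/4, 447/4, 525/4]
+L2 (α=1/2) → [839/8, 527/8, 961/8]
rounded: [105, 66, 120]

at x=2,y=1 over L1,L2:
L1 α=1/2: [103, 233/2, 8]
L2 α=1/2: [335/2, 515/4, 243/2]
→ [168, 129, 122]

at x=2,y=2 over L1,L3:
L1 α=1/8: [16, 227/8, 3/4]
L3 α=2/5: [304/5, 777/40, 193/20]
→ [61, 19, 10]

(0,3) stack=L1,L3; from [0,0,0]:
+L1 (α=1/4) → [50, 7/4, 119/2]
+L3 (α=3/4) → [317/4, 3031/16, 719/8]
→ [79, 189, 90]

(3,3) stack=L1,L4; from [0,0,0]:
after L1 α=2/5: [36, 178/5, 288/5]
after L4 α=1/2: [53/2, 619/5, 733/10]
rounded: [26, 124, 73]


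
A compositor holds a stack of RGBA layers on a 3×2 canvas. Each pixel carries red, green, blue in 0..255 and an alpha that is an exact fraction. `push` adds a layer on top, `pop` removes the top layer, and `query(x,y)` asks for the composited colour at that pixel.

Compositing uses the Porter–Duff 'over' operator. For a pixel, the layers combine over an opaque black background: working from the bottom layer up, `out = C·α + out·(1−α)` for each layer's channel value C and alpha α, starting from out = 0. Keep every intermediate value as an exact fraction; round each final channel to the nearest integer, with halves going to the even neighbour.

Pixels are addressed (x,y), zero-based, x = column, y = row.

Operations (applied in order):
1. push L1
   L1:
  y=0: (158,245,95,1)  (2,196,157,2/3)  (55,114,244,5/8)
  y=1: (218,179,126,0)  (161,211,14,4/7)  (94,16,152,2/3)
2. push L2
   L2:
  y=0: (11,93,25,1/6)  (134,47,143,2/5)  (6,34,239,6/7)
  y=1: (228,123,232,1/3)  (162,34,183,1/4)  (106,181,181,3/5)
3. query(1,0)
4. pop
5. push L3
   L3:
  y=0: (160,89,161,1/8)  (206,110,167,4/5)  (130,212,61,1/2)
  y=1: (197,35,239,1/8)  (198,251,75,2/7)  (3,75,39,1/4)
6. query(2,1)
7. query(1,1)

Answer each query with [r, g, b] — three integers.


(1,0) stack=L1,L2; from [0,0,0]:
+L1 (α=2/3) → [4/3, 392/3, 314/3]
+L2 (α=2/5) → [272/5, 486/5, 120]
→ [54, 97, 120]

(2,1) stack=L1,L3; from [0,0,0]:
+L1 (α=2/3) → [188/3, 32/3, 304/3]
+L3 (α=1/4) → [191/4, 107/4, 343/4]
rounded: [48, 27, 86]

(1,1) stack=L1,L3; from [0,0,0]:
+L1 (α=4/7) → [92, 844/7, 8]
+L3 (α=2/7) → [856/7, 7734/49, 190/7]
= [122, 158, 27]


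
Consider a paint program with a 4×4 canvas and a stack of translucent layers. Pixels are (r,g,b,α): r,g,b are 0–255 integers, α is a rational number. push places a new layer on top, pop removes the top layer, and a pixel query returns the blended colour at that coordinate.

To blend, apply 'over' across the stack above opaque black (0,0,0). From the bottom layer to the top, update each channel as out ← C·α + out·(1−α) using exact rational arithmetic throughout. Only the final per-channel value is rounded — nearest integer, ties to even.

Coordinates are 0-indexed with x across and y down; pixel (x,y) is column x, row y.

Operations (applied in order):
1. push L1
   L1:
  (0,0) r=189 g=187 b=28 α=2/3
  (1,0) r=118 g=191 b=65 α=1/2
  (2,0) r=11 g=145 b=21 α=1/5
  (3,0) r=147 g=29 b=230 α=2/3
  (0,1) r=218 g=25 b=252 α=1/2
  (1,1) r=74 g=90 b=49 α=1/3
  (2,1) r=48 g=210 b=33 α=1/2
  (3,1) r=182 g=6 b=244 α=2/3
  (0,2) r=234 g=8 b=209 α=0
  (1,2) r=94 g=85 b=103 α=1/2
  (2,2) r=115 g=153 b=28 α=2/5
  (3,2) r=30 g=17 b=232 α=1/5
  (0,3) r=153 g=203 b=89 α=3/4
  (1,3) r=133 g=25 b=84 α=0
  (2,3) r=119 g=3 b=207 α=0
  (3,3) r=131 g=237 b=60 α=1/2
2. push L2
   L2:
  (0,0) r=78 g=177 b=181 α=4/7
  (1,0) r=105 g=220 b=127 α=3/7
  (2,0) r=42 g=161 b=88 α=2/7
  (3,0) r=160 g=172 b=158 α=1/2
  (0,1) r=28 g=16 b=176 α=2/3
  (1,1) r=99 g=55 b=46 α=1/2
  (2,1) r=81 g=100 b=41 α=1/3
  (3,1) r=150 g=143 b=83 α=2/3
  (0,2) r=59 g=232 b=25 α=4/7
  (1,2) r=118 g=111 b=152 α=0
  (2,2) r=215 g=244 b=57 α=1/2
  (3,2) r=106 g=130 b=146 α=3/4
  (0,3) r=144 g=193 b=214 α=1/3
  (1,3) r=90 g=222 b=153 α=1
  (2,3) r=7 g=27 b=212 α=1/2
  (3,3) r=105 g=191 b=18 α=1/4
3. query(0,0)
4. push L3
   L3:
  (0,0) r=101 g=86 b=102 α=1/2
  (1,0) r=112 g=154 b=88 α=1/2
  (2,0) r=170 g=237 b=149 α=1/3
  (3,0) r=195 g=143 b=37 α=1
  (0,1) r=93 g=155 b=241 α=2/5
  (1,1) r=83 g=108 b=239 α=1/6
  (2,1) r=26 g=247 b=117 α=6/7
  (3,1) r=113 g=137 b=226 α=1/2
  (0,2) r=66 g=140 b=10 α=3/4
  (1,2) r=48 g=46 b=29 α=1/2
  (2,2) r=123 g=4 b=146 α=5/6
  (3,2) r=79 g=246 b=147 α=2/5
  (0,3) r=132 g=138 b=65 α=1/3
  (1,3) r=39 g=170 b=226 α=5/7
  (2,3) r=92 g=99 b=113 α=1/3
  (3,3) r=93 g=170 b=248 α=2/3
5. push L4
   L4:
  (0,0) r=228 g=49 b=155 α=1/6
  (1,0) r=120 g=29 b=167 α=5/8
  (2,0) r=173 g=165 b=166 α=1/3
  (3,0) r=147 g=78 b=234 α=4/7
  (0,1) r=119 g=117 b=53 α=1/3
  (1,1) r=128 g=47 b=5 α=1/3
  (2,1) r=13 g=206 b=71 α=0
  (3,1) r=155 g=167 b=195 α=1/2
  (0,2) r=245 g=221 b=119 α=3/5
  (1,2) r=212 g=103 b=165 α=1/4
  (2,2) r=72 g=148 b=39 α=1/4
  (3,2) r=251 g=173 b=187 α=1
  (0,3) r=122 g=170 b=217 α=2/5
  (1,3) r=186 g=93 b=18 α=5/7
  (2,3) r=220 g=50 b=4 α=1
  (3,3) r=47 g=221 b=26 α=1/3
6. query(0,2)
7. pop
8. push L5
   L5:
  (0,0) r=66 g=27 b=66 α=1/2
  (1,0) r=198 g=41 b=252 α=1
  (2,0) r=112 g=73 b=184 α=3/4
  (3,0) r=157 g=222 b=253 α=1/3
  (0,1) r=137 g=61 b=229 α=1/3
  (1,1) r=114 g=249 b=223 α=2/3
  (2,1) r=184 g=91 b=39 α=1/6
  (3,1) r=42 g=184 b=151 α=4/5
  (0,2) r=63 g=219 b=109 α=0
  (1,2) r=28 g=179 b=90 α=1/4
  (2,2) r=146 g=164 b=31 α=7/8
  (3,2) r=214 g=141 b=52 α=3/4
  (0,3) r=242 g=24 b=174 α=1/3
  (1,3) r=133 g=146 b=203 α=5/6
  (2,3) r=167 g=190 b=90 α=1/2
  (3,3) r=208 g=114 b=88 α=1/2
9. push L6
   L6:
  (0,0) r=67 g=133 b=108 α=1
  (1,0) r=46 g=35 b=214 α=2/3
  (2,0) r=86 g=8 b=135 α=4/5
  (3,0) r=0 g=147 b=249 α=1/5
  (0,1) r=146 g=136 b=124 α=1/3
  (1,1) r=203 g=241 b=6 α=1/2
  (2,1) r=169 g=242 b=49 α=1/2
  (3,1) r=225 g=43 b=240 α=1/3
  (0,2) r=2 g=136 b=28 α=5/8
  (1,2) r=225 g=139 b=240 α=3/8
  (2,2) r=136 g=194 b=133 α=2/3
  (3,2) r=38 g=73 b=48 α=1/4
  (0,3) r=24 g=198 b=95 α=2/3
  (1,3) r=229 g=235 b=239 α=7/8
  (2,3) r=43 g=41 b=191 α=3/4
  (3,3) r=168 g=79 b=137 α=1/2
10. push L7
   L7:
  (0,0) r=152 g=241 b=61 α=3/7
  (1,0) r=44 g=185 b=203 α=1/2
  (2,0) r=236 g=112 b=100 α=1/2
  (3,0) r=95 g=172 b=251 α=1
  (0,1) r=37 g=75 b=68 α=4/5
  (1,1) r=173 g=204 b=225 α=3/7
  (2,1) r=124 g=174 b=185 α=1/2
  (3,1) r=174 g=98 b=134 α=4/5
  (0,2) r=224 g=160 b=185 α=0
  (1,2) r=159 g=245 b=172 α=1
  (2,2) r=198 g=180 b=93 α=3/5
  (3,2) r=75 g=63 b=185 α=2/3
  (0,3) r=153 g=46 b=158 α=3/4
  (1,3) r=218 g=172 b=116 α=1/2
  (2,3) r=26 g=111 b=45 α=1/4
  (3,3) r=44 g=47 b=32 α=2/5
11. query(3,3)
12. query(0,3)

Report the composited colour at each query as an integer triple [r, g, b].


query (0,0) [L1,L2] — begin 0,0,0
+L1 (α=2/3) → [126, 374/3, 56/3]
+L2 (α=4/7) → [690/7, 1082/7, 780/7]
= [99, 155, 111]

(0,2) stack=L1,L2,L3,L4; from [0,0,0]:
+L1 (α=0) → [0, 0, 0]
+L2 (α=4/7) → [236/7, 928/7, 100/7]
+L3 (α=3/4) → [811/14, 967/7, 155/14]
+L4 (α=3/5) → [5956/35, 1315/7, 2654/35]
→ [170, 188, 76]

at x=3,y=3 over L1,L2,L3,L5,L6,L7:
+L1 (α=1/2) → [131/2, 237/2, 30]
+L2 (α=1/4) → [603/8, 1093/8, 27]
+L3 (α=2/3) → [697/8, 1271/8, 523/3]
+L5 (α=1/2) → [2361/16, 2183/16, 787/6]
+L6 (α=1/2) → [5049/32, 3447/32, 1609/12]
+L7 (α=2/5) → [17963/160, 13349/160, 373/4]
→ [112, 83, 93]

query (0,3) [L1,L2,L3,L5,L6,L7] — begin 0,0,0
L1 α=3/4: [459/4, 609/4, 267/4]
L2 α=1/3: [249/2, 995/6, 695/6]
L3 α=1/3: [127, 1409/9, 890/9]
L5 α=1/3: [496/3, 3034/27, 3346/27]
L6 α=2/3: [640/9, 13726/81, 8476/81]
L7 α=3/4: [4771/36, 6226/81, 23435/162]
= [133, 77, 145]


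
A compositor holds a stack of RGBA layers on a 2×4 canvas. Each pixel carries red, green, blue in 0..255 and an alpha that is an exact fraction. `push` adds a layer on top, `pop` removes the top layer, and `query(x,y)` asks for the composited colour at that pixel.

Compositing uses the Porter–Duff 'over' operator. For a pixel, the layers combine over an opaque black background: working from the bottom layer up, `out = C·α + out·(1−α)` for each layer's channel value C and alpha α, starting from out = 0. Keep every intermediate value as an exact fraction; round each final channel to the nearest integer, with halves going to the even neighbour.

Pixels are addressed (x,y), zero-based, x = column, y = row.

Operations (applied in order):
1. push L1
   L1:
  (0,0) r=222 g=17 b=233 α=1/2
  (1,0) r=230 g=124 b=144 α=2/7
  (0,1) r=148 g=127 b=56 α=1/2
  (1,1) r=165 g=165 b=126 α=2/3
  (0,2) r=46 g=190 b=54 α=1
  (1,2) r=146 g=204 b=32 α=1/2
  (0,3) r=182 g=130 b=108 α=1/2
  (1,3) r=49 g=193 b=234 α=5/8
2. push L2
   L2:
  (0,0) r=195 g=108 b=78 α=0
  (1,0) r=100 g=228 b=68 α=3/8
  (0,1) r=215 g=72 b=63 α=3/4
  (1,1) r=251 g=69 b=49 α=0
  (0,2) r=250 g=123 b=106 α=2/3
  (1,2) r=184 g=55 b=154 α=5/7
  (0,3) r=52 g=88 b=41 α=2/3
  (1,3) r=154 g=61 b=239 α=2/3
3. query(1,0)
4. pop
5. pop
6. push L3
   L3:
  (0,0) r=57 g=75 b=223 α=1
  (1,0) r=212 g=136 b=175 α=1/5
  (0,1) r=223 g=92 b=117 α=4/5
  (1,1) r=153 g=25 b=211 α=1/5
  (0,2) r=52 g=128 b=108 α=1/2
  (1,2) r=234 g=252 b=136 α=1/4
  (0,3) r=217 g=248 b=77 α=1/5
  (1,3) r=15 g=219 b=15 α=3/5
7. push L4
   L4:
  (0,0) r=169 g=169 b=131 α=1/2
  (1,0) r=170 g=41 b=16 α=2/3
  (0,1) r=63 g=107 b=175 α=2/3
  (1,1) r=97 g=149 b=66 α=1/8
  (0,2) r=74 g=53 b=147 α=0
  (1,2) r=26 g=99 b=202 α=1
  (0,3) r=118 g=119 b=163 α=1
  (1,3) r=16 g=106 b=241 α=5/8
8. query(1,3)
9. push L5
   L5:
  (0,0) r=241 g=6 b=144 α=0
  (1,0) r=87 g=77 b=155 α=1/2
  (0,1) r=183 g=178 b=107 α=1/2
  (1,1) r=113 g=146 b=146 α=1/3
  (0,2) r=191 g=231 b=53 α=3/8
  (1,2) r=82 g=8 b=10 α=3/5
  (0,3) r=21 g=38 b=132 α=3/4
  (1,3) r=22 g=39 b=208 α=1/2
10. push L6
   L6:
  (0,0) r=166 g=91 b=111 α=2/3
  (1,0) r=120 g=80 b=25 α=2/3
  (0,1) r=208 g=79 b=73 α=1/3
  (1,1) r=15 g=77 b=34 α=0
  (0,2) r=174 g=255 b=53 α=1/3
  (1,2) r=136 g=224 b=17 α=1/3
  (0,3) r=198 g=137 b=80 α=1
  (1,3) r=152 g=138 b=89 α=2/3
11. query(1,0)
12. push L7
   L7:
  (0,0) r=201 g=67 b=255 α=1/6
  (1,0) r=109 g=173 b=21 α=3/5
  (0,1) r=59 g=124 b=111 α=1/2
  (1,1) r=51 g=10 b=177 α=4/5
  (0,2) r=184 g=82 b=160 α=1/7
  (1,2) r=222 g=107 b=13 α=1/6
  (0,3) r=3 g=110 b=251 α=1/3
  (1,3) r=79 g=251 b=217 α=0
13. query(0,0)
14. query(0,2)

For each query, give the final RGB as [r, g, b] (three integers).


at x=1,y=0 over L1,L2:
after L1 α=2/7: [460/7, 248/7, 288/7]
after L2 α=3/8: [550/7, 1507/14, 717/14]
rounded: [79, 108, 51]

query (1,3) [L3,L4] — begin 0,0,0
+L3 (α=3/5) → [9, 657/5, 9]
+L4 (α=5/8) → [107/8, 4621/40, 154]
rounded: [13, 116, 154]

at x=1,y=0 over L3,L4,L5,L6:
+L3 (α=1/5) → [212/5, 136/5, 35]
+L4 (α=2/3) → [1912/15, 182/5, 67/3]
+L5 (α=1/2) → [3217/30, 567/10, 266/3]
+L6 (α=2/3) → [10417/90, 2167/30, 416/9]
→ [116, 72, 46]

at x=0,y=0 over L3,L4,L5,L6,L7:
L3 α=1: [57, 75, 223]
L4 α=1/2: [113, 122, 177]
L5 α=0: [113, 122, 177]
L6 α=2/3: [445/3, 304/3, 133]
L7 α=1/6: [1414/9, 1721/18, 460/3]
= [157, 96, 153]

at x=0,y=2 over L3,L4,L5,L6,L7:
after L3 α=1/2: [26, 64, 54]
after L4 α=0: [26, 64, 54]
after L5 α=3/8: [703/8, 1013/8, 429/8]
after L6 α=1/3: [1399/12, 2033/12, 641/12]
after L7 α=1/7: [1767/14, 2197/14, 961/14]
rounded: [126, 157, 69]


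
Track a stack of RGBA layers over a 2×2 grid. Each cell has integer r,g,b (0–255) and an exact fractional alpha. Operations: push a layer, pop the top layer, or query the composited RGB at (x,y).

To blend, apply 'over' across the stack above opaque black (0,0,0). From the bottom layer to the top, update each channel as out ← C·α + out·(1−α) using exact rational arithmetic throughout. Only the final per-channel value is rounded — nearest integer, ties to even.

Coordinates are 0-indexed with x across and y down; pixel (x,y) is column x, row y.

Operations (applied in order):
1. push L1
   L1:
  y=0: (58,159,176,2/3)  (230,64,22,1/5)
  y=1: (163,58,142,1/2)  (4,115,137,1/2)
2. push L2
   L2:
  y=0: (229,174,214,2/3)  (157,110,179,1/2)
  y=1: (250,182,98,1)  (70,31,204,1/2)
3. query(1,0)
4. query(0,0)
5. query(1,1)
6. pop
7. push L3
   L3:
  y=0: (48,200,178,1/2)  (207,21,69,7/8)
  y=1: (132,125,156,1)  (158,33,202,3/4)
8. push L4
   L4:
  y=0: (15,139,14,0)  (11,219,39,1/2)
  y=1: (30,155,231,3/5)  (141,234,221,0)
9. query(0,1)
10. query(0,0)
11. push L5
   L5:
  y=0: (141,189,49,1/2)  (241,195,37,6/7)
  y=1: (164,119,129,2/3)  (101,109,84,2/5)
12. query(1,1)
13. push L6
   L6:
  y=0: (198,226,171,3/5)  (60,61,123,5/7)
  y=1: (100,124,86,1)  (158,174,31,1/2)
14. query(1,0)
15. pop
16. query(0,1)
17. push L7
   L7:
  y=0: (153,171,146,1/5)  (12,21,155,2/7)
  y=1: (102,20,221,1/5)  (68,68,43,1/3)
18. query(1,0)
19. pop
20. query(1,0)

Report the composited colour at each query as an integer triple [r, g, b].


(1,0) stack=L1,L2; from [0,0,0]:
+L1 (α=1/5) → [46, 64/5, 22/5]
+L2 (α=1/2) → [203/2, 307/5, 917/10]
= [102, 61, 92]

(0,0) stack=L1,L2; from [0,0,0]:
+L1 (α=2/3) → [116/3, 106, 352/3]
+L2 (α=2/3) → [1490/9, 454/3, 1636/9]
→ [166, 151, 182]

query (1,1) [L1,L2] — begin 0,0,0
after L1 α=1/2: [2, 115/2, 137/2]
after L2 α=1/2: [36, 177/4, 545/4]
rounded: [36, 44, 136]

query (0,1) [L1,L3,L4] — begin 0,0,0
after L1 α=1/2: [163/2, 29, 71]
after L3 α=1: [132, 125, 156]
after L4 α=3/5: [354/5, 143, 201]
= [71, 143, 201]

query (0,0) [L1,L3,L4] — begin 0,0,0
after L1 α=2/3: [116/3, 106, 352/3]
after L3 α=1/2: [130/3, 153, 443/3]
after L4 α=0: [130/3, 153, 443/3]
→ [43, 153, 148]

(1,1) stack=L1,L3,L4,L5; from [0,0,0]:
L1 α=1/2: [2, 115/2, 137/2]
L3 α=3/4: [119, 313/8, 1349/8]
L4 α=0: [119, 313/8, 1349/8]
L5 α=2/5: [559/5, 2683/40, 5391/40]
rounded: [112, 67, 135]

(1,0) stack=L1,L3,L4,L5,L6; from [0,0,0]:
L1 α=1/5: [46, 64/5, 22/5]
L3 α=7/8: [1495/8, 799/40, 2437/40]
L4 α=1/2: [1583/16, 9559/80, 3997/80]
L5 α=6/7: [24719/112, 14737/80, 21757/560]
L6 α=5/7: [41519/392, 26937/280, 193957/1960]
= [106, 96, 99]

query (0,1) [L1,L3,L4,L5] — begin 0,0,0
after L1 α=1/2: [163/2, 29, 71]
after L3 α=1: [132, 125, 156]
after L4 α=3/5: [354/5, 143, 201]
after L5 α=2/3: [1994/15, 127, 153]
→ [133, 127, 153]

(1,0) stack=L1,L3,L4,L5,L7; from [0,0,0]:
+L1 (α=1/5) → [46, 64/5, 22/5]
+L3 (α=7/8) → [1495/8, 799/40, 2437/40]
+L4 (α=1/2) → [1583/16, 9559/80, 3997/80]
+L5 (α=6/7) → [24719/112, 14737/80, 21757/560]
+L7 (α=2/7) → [126283/784, 15409/112, 56477/784]
= [161, 138, 72]

at x=1,y=0 over L1,L3,L4,L5:
after L1 α=1/5: [46, 64/5, 22/5]
after L3 α=7/8: [1495/8, 799/40, 2437/40]
after L4 α=1/2: [1583/16, 9559/80, 3997/80]
after L5 α=6/7: [24719/112, 14737/80, 21757/560]
rounded: [221, 184, 39]


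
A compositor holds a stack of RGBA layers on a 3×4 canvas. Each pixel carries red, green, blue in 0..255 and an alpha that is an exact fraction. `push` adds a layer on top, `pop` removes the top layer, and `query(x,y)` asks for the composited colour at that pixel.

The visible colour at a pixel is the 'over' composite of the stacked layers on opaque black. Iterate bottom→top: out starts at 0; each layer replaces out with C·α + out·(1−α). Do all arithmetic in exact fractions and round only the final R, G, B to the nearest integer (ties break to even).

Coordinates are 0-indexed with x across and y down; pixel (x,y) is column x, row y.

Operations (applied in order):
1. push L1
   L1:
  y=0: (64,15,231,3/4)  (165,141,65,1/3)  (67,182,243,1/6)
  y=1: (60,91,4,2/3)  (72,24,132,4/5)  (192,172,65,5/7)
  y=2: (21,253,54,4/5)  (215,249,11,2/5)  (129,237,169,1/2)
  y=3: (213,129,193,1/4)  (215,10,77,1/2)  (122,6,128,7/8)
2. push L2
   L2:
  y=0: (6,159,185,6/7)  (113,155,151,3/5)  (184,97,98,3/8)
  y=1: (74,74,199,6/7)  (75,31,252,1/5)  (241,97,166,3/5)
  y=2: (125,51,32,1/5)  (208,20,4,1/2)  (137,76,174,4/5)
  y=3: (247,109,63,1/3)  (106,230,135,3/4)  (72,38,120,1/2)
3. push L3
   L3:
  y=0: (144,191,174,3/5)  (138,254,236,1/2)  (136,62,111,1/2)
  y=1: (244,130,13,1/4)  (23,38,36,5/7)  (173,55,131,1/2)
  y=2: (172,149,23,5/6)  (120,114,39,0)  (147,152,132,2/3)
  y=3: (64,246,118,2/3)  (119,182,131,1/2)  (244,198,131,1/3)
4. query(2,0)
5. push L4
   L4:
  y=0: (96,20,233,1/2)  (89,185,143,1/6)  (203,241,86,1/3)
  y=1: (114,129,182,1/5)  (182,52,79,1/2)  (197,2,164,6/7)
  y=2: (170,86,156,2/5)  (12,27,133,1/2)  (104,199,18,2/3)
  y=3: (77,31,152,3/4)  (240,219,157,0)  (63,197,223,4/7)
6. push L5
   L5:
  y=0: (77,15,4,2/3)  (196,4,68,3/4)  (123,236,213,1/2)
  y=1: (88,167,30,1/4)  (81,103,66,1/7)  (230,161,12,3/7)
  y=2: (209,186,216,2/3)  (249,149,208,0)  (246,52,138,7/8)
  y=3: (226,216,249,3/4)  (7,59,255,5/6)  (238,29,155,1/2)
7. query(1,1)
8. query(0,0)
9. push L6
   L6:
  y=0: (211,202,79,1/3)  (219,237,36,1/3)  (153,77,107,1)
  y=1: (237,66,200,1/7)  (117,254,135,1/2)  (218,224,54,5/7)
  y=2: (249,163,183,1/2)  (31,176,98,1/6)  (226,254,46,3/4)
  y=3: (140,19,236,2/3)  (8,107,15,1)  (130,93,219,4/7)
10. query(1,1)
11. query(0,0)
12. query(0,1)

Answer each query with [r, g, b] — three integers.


query (2,0) [L1,L2,L3] — begin 0,0,0
L1 α=1/6: [67/6, 91/3, 81/2]
L2 α=3/8: [3647/48, 166/3, 993/16]
L3 α=1/2: [10175/96, 176/3, 2769/32]
= [106, 59, 87]

(1,1) stack=L1,L2,L3,L4,L5; from [0,0,0]:
after L1 α=4/5: [288/5, 96/5, 528/5]
after L2 α=1/5: [1527/25, 539/25, 3372/25]
after L3 α=5/7: [847/25, 5828/175, 11244/175]
after L4 α=1/2: [5397/50, 7464/175, 25069/350]
after L5 α=1/7: [18216/175, 62809/1225, 86757/1225]
= [104, 51, 71]

query (0,0) [L1,L2,L3,L4,L5] — begin 0,0,0
after L1 α=3/4: [48, 45/4, 693/4]
after L2 α=6/7: [12, 3861/28, 5133/28]
after L3 α=3/5: [456/5, 11883/70, 12441/70]
after L4 α=1/2: [468/5, 13283/140, 28751/140]
after L5 α=2/3: [1238/15, 17483/420, 9957/140]
rounded: [83, 42, 71]

query (1,1) [L1,L2,L3,L4,L5,L6] — begin 0,0,0
after L1 α=4/5: [288/5, 96/5, 528/5]
after L2 α=1/5: [1527/25, 539/25, 3372/25]
after L3 α=5/7: [847/25, 5828/175, 11244/175]
after L4 α=1/2: [5397/50, 7464/175, 25069/350]
after L5 α=1/7: [18216/175, 62809/1225, 86757/1225]
after L6 α=1/2: [38691/350, 373959/2450, 126066/1225]
→ [111, 153, 103]

(0,0) stack=L1,L2,L3,L4,L5,L6; from [0,0,0]:
L1 α=3/4: [48, 45/4, 693/4]
L2 α=6/7: [12, 3861/28, 5133/28]
L3 α=3/5: [456/5, 11883/70, 12441/70]
L4 α=1/2: [468/5, 13283/140, 28751/140]
L5 α=2/3: [1238/15, 17483/420, 9957/140]
L6 α=1/3: [5641/45, 59903/630, 15487/210]
→ [125, 95, 74]

(0,1) stack=L1,L2,L3,L4,L5,L6; from [0,0,0]:
after L1 α=2/3: [40, 182/3, 8/3]
after L2 α=6/7: [484/7, 1514/21, 3590/21]
after L3 α=1/4: [790/7, 606/7, 3681/28]
after L4 α=1/5: [3958/35, 3327/35, 991/7]
after L5 α=1/4: [7477/70, 7913/70, 3183/28]
after L6 α=1/7: [30726/245, 26049/245, 12349/98]
rounded: [125, 106, 126]


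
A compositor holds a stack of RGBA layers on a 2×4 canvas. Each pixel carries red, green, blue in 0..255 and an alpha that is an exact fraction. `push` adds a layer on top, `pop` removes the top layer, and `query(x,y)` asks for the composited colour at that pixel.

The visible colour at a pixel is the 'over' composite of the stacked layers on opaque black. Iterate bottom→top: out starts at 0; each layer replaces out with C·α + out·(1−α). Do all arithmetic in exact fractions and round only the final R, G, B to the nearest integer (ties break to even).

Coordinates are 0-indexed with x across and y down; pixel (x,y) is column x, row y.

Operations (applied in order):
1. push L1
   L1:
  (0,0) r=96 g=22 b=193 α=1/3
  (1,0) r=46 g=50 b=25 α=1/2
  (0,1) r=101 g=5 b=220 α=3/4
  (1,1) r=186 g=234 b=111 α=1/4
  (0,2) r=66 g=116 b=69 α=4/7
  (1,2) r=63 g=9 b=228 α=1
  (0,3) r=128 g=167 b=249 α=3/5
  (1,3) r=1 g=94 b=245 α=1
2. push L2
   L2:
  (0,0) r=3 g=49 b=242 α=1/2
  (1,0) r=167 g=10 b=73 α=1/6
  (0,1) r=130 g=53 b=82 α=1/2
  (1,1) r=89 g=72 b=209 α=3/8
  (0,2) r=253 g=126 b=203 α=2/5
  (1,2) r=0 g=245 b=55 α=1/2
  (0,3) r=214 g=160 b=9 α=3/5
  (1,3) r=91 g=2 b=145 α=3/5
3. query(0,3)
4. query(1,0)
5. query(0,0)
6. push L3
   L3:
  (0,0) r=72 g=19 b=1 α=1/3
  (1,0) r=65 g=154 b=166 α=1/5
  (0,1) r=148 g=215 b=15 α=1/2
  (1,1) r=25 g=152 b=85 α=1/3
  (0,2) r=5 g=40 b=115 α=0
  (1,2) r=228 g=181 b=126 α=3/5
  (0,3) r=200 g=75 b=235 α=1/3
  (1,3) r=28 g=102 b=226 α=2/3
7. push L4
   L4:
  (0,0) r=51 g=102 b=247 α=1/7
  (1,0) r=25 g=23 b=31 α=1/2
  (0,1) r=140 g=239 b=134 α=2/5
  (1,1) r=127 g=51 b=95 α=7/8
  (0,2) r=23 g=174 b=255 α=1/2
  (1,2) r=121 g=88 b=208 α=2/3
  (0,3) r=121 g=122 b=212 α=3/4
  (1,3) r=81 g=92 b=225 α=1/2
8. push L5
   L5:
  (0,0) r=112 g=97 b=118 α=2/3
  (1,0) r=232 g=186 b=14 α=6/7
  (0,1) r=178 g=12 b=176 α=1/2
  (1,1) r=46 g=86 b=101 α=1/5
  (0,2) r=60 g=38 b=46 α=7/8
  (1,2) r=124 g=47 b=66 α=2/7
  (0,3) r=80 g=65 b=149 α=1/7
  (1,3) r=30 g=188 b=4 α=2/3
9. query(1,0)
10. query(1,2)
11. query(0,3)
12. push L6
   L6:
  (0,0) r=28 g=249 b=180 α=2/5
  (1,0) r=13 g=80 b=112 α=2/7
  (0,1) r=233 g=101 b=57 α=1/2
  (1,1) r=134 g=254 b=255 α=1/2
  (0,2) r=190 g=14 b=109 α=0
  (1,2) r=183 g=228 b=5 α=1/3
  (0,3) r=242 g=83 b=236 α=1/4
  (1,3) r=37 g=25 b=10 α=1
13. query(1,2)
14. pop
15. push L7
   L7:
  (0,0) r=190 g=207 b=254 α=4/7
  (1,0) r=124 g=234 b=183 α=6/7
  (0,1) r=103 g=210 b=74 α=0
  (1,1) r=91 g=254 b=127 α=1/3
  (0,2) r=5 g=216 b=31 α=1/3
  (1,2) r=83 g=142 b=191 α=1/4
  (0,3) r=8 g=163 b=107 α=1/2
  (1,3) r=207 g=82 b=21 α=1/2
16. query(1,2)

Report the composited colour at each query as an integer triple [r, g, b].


query (0,3) [L1,L2] — begin 0,0,0
after L1 α=3/5: [384/5, 501/5, 747/5]
after L2 α=3/5: [3978/25, 3402/25, 1629/25]
→ [159, 136, 65]

(1,0) stack=L1,L2; from [0,0,0]:
after L1 α=1/2: [23, 25, 25/2]
after L2 α=1/6: [47, 45/2, 271/12]
= [47, 22, 23]

(0,0) stack=L1,L2; from [0,0,0]:
after L1 α=1/3: [32, 22/3, 193/3]
after L2 α=1/2: [35/2, 169/6, 919/6]
= [18, 28, 153]

(1,0) stack=L1,L2,L3,L4,L5; from [0,0,0]:
after L1 α=1/2: [23, 25, 25/2]
after L2 α=1/6: [47, 45/2, 271/12]
after L3 α=1/5: [253/5, 244/5, 769/15]
after L4 α=1/2: [189/5, 359/10, 617/15]
after L5 α=6/7: [7149/35, 11519/70, 1877/105]
→ [204, 165, 18]

(1,2) stack=L1,L2,L3,L4,L5; from [0,0,0]:
L1 α=1: [63, 9, 228]
L2 α=1/2: [63/2, 127, 283/2]
L3 α=3/5: [747/5, 797/5, 661/5]
L4 α=2/3: [1957/15, 559/5, 2741/15]
L5 α=2/7: [2701/21, 653/7, 3137/21]
rounded: [129, 93, 149]

query (0,3) [L1,L2,L3,L4,L5] — begin 0,0,0
+L1 (α=3/5) → [384/5, 501/5, 747/5]
+L2 (α=3/5) → [3978/25, 3402/25, 1629/25]
+L3 (α=1/3) → [12956/75, 2893/25, 9133/75]
+L4 (α=3/4) → [40181/300, 12043/100, 56833/300]
+L5 (α=1/7) → [44181/350, 39379/350, 64283/350]
rounded: [126, 113, 184]

at x=1,y=2 over L1,L2,L3,L4,L5,L6:
after L1 α=1: [63, 9, 228]
after L2 α=1/2: [63/2, 127, 283/2]
after L3 α=3/5: [747/5, 797/5, 661/5]
after L4 α=2/3: [1957/15, 559/5, 2741/15]
after L5 α=2/7: [2701/21, 653/7, 3137/21]
after L6 α=1/3: [9245/63, 2902/21, 6379/63]
= [147, 138, 101]

query (1,2) [L1,L2,L3,L4,L5,L7] — begin 0,0,0
L1 α=1: [63, 9, 228]
L2 α=1/2: [63/2, 127, 283/2]
L3 α=3/5: [747/5, 797/5, 661/5]
L4 α=2/3: [1957/15, 559/5, 2741/15]
L5 α=2/7: [2701/21, 653/7, 3137/21]
L7 α=1/4: [1641/14, 2953/28, 2237/14]
→ [117, 105, 160]


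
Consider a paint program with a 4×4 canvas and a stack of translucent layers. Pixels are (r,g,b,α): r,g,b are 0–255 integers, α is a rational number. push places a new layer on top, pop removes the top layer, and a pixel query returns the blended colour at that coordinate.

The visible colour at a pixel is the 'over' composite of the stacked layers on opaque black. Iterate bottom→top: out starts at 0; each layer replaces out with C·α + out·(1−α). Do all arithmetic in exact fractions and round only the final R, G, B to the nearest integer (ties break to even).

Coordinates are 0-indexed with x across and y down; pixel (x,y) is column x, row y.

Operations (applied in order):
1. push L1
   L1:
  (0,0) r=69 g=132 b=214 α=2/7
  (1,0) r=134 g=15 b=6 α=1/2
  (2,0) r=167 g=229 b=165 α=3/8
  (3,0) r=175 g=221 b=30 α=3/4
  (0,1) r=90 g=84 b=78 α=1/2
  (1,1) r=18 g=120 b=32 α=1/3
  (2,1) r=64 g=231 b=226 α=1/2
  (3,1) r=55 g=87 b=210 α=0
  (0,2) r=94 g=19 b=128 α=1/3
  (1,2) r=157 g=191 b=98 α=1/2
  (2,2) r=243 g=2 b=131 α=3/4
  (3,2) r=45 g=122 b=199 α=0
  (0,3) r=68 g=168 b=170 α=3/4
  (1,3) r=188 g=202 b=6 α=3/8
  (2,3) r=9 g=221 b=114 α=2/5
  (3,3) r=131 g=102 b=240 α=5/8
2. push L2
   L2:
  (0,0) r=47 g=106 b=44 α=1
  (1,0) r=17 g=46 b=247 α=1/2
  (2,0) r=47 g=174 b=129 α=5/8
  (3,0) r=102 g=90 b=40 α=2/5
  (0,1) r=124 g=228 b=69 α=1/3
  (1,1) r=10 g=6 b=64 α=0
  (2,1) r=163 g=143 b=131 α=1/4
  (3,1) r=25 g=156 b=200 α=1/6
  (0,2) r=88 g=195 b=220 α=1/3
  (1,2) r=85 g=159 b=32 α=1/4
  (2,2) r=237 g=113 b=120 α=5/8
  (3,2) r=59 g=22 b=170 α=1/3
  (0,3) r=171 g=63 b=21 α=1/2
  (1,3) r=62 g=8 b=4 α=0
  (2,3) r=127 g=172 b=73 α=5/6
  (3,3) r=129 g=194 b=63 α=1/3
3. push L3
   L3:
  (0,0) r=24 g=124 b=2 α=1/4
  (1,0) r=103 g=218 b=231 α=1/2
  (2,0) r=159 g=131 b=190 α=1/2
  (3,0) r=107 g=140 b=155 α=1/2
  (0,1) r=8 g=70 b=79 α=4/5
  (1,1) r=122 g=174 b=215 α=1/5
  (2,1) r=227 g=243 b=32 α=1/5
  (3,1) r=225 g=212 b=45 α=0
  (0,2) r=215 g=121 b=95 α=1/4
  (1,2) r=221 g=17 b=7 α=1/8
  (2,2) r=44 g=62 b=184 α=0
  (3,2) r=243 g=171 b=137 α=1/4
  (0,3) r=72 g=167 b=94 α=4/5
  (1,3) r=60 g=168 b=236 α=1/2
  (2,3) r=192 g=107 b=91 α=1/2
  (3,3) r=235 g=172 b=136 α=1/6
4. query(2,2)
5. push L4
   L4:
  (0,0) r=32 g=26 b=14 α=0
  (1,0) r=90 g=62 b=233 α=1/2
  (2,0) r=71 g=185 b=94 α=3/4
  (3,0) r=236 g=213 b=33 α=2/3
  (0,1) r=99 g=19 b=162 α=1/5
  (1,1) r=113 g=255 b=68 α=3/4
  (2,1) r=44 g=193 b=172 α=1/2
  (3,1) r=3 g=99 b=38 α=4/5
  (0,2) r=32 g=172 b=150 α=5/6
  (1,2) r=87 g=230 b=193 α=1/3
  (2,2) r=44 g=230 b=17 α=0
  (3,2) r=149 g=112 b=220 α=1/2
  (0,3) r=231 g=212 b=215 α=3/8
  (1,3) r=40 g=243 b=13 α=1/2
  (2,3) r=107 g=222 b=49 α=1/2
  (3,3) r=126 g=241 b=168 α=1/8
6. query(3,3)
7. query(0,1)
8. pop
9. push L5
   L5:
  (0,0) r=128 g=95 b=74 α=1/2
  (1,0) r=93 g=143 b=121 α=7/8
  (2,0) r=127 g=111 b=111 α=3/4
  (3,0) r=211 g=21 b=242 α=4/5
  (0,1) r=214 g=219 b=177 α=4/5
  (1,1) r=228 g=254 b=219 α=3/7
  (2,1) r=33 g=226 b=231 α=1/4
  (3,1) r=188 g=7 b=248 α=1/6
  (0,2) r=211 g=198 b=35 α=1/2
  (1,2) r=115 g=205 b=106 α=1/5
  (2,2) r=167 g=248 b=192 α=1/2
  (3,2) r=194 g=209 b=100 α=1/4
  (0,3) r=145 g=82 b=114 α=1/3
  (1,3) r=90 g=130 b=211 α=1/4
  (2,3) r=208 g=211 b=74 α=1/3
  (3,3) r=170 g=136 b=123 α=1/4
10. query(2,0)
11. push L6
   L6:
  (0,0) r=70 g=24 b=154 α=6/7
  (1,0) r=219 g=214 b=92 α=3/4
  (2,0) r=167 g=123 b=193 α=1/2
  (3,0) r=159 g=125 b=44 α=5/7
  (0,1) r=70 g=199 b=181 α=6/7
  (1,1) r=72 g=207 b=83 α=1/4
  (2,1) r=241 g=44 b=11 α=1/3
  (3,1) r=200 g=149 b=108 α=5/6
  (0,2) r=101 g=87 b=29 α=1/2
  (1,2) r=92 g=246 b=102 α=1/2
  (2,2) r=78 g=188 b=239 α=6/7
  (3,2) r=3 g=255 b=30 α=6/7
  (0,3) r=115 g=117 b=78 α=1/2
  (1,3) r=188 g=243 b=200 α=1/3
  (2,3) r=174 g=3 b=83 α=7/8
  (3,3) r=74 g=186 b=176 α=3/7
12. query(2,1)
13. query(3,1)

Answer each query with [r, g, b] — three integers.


at x=2,y=2 over L1,L2,L3:
L1 α=3/4: [729/4, 3/2, 393/4]
L2 α=5/8: [6927/32, 1139/16, 3579/32]
L3 α=0: [6927/32, 1139/16, 3579/32]
rounded: [216, 71, 112]

query (3,3) [L1,L2,L3,L4] — begin 0,0,0
L1 α=5/8: [655/8, 255/4, 150]
L2 α=1/3: [1171/12, 643/6, 121]
L3 α=1/6: [8675/72, 4247/36, 247/2]
L4 α=1/8: [69797/576, 38405/288, 2065/16]
→ [121, 133, 129]

(0,1) stack=L1,L2,L3,L4; from [0,0,0]:
+L1 (α=1/2) → [45, 42, 39]
+L2 (α=1/3) → [214/3, 104, 49]
+L3 (α=4/5) → [62/3, 384/5, 73]
+L4 (α=1/5) → [109/3, 1631/25, 454/5]
= [36, 65, 91]

(2,0) stack=L1,L2,L3,L5; from [0,0,0]:
L1 α=3/8: [501/8, 687/8, 495/8]
L2 α=5/8: [3383/64, 9021/64, 6645/64]
L3 α=1/2: [13559/128, 17405/128, 18805/128]
L5 α=3/4: [62327/512, 60029/512, 61429/512]
→ [122, 117, 120]

at x=2,y=1 over L1,L2,L3,L5,L6:
+L1 (α=1/2) → [32, 231/2, 113]
+L2 (α=1/4) → [259/4, 979/8, 235/2]
+L3 (α=1/5) → [486/5, 293/2, 502/5]
+L5 (α=1/4) → [1623/20, 1331/8, 2661/20]
+L6 (α=1/3) → [4033/30, 1507/12, 2771/30]
→ [134, 126, 92]

query (3,1) [L1,L2,L3,L5,L6] — begin 0,0,0
+L1 (α=0) → [0, 0, 0]
+L2 (α=1/6) → [25/6, 26, 100/3]
+L3 (α=0) → [25/6, 26, 100/3]
+L5 (α=1/6) → [1253/36, 137/6, 622/9]
+L6 (α=5/6) → [37253/216, 4607/36, 2741/27]
rounded: [172, 128, 102]


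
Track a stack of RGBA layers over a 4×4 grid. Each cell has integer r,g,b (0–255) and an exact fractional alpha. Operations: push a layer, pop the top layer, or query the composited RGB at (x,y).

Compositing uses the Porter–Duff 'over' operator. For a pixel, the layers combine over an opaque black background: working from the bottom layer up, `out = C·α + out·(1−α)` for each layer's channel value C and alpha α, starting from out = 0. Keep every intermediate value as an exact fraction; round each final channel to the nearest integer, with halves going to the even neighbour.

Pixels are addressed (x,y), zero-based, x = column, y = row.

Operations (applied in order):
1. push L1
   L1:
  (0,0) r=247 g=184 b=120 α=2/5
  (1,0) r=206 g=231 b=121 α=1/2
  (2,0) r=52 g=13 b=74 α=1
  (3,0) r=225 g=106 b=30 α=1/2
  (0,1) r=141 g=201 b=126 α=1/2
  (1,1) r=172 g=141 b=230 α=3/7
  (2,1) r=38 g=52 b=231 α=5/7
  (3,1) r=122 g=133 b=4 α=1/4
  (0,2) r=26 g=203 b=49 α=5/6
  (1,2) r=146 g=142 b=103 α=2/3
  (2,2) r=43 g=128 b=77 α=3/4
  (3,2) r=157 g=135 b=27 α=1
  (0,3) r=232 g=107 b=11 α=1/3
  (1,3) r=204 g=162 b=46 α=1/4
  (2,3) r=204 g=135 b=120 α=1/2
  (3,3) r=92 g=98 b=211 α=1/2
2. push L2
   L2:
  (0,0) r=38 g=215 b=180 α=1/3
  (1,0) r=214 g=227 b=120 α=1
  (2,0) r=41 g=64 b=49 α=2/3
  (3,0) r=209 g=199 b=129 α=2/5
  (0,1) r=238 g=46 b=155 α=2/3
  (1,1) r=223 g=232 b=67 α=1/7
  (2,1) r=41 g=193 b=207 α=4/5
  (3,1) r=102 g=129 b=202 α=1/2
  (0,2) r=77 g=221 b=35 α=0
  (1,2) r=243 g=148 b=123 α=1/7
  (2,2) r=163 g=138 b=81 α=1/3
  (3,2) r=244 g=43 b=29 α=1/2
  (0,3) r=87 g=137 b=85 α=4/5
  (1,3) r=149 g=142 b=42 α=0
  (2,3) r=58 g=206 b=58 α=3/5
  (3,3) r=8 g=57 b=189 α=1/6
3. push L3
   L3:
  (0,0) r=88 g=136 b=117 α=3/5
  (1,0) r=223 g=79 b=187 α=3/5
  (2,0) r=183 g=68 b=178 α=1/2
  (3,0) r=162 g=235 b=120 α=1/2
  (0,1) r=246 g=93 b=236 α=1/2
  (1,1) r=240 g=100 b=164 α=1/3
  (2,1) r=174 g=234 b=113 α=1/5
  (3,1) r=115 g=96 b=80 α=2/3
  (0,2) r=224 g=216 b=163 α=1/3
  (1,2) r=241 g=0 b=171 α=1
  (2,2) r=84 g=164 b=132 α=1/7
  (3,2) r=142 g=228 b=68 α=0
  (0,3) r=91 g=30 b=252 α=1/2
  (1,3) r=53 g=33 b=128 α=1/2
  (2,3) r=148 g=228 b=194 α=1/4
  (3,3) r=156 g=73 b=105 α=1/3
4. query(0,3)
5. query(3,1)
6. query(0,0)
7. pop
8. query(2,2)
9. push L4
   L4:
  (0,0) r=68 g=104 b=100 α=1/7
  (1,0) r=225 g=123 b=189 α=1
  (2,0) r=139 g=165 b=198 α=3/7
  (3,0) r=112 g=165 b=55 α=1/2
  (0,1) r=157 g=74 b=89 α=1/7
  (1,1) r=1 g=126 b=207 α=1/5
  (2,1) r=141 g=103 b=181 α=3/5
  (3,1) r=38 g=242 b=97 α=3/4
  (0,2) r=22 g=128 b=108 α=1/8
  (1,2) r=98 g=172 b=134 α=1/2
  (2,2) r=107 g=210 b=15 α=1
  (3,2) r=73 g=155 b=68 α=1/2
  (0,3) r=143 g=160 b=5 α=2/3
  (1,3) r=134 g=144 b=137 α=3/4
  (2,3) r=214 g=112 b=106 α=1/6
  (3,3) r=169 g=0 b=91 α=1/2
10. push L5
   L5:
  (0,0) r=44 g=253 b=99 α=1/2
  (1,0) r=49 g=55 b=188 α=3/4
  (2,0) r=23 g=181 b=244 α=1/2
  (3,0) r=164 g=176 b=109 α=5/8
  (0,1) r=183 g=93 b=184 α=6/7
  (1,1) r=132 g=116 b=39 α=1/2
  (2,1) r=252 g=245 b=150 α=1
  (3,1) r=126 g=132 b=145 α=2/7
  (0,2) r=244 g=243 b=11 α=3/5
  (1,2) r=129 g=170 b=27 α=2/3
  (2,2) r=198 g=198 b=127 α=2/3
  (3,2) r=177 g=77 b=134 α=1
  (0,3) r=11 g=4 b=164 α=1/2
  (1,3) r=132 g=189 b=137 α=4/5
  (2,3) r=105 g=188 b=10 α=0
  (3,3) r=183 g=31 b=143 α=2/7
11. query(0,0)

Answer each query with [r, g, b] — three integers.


at x=0,y=3 over L1,L2,L3:
+L1 (α=1/3) → [232/3, 107/3, 11/3]
+L2 (α=4/5) → [1276/15, 1751/15, 1031/15]
+L3 (α=1/2) → [2641/30, 2201/30, 4811/30]
= [88, 73, 160]

(3,1) stack=L1,L2,L3; from [0,0,0]:
after L1 α=1/4: [61/2, 133/4, 1]
after L2 α=1/2: [265/4, 649/8, 203/2]
after L3 α=2/3: [395/4, 2185/24, 523/6]
= [99, 91, 87]

query (0,0) [L1,L2,L3] — begin 0,0,0
+L1 (α=2/5) → [494/5, 368/5, 48]
+L2 (α=1/3) → [1178/15, 1811/15, 92]
+L3 (α=3/5) → [6316/75, 9742/75, 107]
→ [84, 130, 107]

query (2,2) [L1,L2] — begin 0,0,0
after L1 α=3/4: [129/4, 96, 231/4]
after L2 α=1/3: [455/6, 110, 131/2]
rounded: [76, 110, 66]

at x=0,y=0 over L1,L2,L4,L5:
+L1 (α=2/5) → [494/5, 368/5, 48]
+L2 (α=1/3) → [1178/15, 1811/15, 92]
+L4 (α=1/7) → [2696/35, 4142/35, 652/7]
+L5 (α=1/2) → [2118/35, 12997/70, 1345/14]
→ [61, 186, 96]


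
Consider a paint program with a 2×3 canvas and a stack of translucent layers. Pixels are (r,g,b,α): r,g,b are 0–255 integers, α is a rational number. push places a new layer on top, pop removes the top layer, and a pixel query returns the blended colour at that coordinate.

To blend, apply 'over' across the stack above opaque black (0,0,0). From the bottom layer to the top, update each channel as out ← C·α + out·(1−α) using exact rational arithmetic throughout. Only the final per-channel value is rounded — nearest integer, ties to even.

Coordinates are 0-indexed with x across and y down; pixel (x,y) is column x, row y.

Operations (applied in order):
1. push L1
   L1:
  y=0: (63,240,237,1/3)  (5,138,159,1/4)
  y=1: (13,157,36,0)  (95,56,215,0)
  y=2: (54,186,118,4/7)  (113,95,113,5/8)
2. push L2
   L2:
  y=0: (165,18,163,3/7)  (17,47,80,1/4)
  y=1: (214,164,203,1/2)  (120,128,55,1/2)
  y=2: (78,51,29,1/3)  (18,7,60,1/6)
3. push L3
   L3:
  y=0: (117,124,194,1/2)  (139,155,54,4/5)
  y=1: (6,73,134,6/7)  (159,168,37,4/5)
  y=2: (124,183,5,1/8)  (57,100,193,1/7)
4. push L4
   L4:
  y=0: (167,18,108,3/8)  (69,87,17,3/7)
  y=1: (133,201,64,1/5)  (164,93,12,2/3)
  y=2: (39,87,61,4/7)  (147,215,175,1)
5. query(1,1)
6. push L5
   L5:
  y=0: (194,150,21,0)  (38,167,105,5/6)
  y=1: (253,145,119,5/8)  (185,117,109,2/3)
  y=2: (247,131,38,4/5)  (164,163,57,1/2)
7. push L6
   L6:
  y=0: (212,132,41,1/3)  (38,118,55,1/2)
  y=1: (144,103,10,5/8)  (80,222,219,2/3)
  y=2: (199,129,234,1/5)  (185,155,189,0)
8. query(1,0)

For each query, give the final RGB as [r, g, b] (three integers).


(1,1) stack=L1,L2,L3,L4; from [0,0,0]:
+L1 (α=0) → [0, 0, 0]
+L2 (α=1/2) → [60, 64, 55/2]
+L3 (α=4/5) → [696/5, 736/5, 351/10]
+L4 (α=2/3) → [2336/15, 1666/15, 197/10]
rounded: [156, 111, 20]

at x=1,y=0 over L1,L2,L3,L4,L5,L6:
+L1 (α=1/4) → [5/4, 69/2, 159/4]
+L2 (α=1/4) → [83/16, 301/8, 797/16]
+L3 (α=4/5) → [8979/80, 5261/40, 4253/80]
+L4 (α=3/7) → [13119/140, 7871/70, 5273/140]
+L5 (α=5/6) → [39719/840, 22107/140, 78773/840]
+L6 (α=1/2) → [71639/1680, 38627/280, 124973/1680]
= [43, 138, 74]
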